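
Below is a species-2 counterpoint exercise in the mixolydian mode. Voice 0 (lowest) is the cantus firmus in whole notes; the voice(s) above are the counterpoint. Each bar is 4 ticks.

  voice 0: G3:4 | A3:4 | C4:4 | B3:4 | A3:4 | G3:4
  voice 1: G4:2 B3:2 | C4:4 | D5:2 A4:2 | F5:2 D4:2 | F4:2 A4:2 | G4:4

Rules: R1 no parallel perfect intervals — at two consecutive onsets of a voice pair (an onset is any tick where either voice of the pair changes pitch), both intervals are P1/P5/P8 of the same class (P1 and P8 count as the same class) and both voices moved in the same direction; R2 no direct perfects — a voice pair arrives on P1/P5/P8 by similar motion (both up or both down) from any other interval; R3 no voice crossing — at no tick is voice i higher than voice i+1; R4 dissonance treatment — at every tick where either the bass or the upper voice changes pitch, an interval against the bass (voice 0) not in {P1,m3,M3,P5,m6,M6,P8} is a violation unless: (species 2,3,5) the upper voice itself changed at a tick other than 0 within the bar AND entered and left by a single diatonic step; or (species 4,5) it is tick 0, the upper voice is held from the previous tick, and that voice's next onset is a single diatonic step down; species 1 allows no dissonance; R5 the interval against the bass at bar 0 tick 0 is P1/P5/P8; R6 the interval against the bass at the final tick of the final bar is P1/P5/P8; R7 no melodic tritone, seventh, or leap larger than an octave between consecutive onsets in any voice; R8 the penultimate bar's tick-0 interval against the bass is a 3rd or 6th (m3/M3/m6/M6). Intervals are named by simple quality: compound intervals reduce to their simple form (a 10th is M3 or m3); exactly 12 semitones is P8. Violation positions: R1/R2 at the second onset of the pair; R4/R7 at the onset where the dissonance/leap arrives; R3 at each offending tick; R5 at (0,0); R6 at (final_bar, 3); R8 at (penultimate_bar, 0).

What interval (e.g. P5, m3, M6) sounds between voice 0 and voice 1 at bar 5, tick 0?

P8

voice 0=G3 voice 1=G4 -> P8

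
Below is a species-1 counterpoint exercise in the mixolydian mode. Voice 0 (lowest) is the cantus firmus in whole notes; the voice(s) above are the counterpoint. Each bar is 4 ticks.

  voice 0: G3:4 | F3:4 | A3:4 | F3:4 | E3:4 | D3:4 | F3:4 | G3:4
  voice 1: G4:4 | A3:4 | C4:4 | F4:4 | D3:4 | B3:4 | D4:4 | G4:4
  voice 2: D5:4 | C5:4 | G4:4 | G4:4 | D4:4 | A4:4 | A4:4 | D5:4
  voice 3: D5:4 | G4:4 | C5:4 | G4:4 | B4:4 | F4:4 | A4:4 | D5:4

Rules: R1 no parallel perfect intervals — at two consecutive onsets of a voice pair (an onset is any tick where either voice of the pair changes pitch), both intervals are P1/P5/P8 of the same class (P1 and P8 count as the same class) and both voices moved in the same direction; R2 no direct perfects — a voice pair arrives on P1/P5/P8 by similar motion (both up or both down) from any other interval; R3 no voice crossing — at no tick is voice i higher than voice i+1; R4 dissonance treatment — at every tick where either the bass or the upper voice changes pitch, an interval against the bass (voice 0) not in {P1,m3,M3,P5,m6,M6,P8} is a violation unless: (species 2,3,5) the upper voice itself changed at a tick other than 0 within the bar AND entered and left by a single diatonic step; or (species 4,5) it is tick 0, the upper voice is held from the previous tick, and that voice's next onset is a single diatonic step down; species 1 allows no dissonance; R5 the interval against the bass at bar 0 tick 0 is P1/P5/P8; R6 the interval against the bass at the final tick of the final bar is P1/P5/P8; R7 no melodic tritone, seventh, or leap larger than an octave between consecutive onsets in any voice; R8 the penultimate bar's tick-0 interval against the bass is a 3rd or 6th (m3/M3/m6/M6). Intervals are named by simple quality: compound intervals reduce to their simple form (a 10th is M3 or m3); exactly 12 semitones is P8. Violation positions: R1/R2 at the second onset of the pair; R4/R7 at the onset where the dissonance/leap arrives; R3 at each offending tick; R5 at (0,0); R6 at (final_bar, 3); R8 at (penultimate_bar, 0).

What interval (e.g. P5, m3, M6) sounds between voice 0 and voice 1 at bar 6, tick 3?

M6

voice 0=F3 voice 1=D4 -> M6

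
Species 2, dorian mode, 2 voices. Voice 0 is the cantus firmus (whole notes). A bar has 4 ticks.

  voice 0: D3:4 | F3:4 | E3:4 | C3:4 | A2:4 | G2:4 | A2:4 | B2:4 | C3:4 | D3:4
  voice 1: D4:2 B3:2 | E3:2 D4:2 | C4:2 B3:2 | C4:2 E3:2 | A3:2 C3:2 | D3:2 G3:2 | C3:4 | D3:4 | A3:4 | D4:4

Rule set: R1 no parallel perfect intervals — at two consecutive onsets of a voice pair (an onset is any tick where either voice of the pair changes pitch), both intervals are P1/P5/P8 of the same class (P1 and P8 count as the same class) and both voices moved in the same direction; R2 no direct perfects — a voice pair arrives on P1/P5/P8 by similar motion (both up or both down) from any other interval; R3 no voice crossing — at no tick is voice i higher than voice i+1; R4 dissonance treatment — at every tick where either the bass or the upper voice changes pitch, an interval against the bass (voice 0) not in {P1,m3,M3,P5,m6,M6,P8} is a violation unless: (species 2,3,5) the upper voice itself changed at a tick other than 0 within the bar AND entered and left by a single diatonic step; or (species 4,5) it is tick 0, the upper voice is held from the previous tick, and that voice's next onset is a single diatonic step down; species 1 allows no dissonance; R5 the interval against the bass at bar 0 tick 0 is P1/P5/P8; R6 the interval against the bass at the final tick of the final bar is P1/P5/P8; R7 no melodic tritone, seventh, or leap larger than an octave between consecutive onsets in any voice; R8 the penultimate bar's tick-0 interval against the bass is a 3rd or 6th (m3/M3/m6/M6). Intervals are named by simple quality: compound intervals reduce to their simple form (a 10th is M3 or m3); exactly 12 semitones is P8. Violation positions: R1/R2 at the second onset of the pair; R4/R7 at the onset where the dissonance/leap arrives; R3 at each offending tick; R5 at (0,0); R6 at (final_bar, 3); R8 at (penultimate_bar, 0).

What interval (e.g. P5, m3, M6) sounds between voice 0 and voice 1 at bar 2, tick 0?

m6

voice 0=E3 voice 1=C4 -> m6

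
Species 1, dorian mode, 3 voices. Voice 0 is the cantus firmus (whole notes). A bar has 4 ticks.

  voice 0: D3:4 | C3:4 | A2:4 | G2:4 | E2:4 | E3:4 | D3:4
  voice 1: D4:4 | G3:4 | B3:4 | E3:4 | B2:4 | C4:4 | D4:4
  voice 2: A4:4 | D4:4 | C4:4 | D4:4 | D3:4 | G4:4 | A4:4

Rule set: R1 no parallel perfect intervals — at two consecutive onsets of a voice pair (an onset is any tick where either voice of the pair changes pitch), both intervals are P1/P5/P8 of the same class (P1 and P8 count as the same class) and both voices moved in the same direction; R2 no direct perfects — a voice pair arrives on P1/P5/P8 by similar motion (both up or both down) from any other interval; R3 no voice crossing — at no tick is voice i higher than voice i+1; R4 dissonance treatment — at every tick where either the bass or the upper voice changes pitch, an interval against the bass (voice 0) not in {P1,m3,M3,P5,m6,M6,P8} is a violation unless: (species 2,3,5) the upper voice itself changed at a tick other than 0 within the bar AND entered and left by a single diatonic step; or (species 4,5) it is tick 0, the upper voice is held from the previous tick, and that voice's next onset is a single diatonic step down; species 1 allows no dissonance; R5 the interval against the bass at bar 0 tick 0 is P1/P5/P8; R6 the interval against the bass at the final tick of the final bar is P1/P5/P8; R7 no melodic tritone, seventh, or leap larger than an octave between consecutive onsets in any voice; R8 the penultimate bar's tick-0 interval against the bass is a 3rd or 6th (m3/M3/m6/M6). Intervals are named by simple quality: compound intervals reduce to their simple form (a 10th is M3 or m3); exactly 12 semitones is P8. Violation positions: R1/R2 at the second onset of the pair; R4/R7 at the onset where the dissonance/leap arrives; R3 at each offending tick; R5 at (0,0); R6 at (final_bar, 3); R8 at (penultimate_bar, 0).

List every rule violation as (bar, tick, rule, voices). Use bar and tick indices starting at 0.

bar 0: v0=D3 v1=D4 v2=A4 downbeat P5
bar 1: v0=C3 v1=G3 v2=D4 downbeat M2
bar 2: v0=A2 v1=B3 v2=C4 downbeat m3
bar 3: v0=G2 v1=E3 v2=D4 downbeat P5
bar 4: v0=E2 v1=B2 v2=D3 downbeat m7
bar 5: v0=E3 v1=C4 v2=G4 downbeat m3
bar 6: v0=D3 v1=D4 v2=A4 downbeat P5
  -> R1 @ bar 1 tick 0 v(1, 2): D4/A4 P5 -> G3/D4 P5 similar
  -> R2 @ bar 1 tick 0 v(0, 1): D3/D4 P8 -> C3/G3 P5 similar
  -> R4 @ bar 1 tick 0 v(0, 2): C3/D4 M2 untreated
  -> R4 @ bar 2 tick 0 v(0, 1): A2/B3 M2 untreated
  -> R2 @ bar 4 tick 0 v(0, 1): G2/E3 M6 -> E2/B2 P5 similar
  -> R4 @ bar 4 tick 0 v(0, 2): E2/D3 m7 untreated
  -> R2 @ bar 5 tick 0 v(1, 2): B2/D3 m3 -> C4/G4 P5 similar
  -> R7 @ bar 5 tick 0 v(1,): B2->C4 leap 13st
  -> R7 @ bar 5 tick 0 v(2,): D3->G4 leap 17st
  -> R1 @ bar 6 tick 0 v(1, 2): C4/G4 P5 -> D4/A4 P5 similar

(1, 0, R1, (1, 2))
(1, 0, R2, (0, 1))
(1, 0, R4, (0, 2))
(2, 0, R4, (0, 1))
(4, 0, R2, (0, 1))
(4, 0, R4, (0, 2))
(5, 0, R2, (1, 2))
(5, 0, R7, (1,))
(5, 0, R7, (2,))
(6, 0, R1, (1, 2))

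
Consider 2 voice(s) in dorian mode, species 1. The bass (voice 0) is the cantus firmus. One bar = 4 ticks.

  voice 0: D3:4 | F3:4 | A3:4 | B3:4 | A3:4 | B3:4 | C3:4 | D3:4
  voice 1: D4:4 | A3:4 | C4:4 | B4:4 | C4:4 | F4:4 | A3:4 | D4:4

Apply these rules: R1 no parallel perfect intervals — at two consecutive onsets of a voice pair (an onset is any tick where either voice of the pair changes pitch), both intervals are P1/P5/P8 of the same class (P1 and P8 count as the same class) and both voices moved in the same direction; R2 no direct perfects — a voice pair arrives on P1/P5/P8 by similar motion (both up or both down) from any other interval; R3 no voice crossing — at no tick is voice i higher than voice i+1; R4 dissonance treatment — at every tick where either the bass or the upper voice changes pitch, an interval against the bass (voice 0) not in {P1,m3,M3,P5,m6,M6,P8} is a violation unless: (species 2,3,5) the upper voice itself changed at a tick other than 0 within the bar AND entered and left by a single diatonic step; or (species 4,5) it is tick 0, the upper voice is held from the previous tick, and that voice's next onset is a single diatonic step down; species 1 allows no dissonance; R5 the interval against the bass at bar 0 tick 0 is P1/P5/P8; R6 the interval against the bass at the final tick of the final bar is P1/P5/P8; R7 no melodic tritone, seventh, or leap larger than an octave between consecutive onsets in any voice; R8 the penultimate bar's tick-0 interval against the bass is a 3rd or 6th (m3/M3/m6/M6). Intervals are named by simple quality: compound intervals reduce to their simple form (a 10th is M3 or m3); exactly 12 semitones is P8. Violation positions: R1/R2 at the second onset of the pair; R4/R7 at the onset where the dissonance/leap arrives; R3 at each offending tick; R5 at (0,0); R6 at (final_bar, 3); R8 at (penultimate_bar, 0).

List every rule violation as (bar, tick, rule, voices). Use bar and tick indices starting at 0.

bar 0: v0=D3 v1=D4 downbeat P8
bar 1: v0=F3 v1=A3 downbeat M3
bar 2: v0=A3 v1=C4 downbeat m3
bar 3: v0=B3 v1=B4 downbeat P8
bar 4: v0=A3 v1=C4 downbeat m3
bar 5: v0=B3 v1=F4 downbeat TT
bar 6: v0=C3 v1=A3 downbeat M6
bar 7: v0=D3 v1=D4 downbeat P8
  -> R2 @ bar 3 tick 0 v(0, 1): A3/C4 m3 -> B3/B4 P8 similar
  -> R7 @ bar 3 tick 0 v(1,): C4->B4 leap 11st
  -> R7 @ bar 4 tick 0 v(1,): B4->C4 leap 11st
  -> R4 @ bar 5 tick 0 v(0, 1): B3/F4 TT untreated
  -> R7 @ bar 6 tick 0 v(0,): B3->C3 leap 11st
  -> R2 @ bar 7 tick 0 v(0, 1): C3/A3 M6 -> D3/D4 P8 similar

(3, 0, R2, (0, 1))
(3, 0, R7, (1,))
(4, 0, R7, (1,))
(5, 0, R4, (0, 1))
(6, 0, R7, (0,))
(7, 0, R2, (0, 1))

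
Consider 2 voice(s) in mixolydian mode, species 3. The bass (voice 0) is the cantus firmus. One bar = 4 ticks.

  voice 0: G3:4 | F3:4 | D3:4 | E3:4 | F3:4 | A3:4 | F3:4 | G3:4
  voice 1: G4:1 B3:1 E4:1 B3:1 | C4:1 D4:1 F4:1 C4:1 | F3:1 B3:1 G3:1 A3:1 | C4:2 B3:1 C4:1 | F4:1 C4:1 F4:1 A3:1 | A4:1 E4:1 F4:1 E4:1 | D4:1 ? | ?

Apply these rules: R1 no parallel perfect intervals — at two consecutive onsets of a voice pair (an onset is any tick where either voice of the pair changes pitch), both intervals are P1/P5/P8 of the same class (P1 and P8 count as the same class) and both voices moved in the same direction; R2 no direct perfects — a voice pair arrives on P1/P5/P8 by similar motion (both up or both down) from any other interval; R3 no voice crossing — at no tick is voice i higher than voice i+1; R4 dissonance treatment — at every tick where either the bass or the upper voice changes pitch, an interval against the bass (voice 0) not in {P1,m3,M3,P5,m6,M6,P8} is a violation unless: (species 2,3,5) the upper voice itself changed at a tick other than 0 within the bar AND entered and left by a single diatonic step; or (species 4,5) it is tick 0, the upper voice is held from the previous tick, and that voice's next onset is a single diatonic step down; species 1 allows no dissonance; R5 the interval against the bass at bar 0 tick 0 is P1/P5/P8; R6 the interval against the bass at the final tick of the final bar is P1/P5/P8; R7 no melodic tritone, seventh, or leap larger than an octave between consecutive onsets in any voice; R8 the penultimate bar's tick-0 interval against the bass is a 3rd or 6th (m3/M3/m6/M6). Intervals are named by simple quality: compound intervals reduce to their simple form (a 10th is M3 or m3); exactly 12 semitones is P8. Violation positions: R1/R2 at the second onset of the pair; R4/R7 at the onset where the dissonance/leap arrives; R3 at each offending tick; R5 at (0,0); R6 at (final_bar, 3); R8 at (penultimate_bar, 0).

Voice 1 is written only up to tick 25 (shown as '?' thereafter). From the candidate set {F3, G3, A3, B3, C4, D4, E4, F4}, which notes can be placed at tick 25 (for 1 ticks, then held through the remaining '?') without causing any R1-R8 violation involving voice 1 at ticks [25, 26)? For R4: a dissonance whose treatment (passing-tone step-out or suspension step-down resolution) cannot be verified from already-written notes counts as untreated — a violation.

{A3, C4, D4, F3, F4}

F3: legal
G3: violates R4
A3: legal
B3: violates R4
C4: legal
D4: legal
E4: violates R4
F4: legal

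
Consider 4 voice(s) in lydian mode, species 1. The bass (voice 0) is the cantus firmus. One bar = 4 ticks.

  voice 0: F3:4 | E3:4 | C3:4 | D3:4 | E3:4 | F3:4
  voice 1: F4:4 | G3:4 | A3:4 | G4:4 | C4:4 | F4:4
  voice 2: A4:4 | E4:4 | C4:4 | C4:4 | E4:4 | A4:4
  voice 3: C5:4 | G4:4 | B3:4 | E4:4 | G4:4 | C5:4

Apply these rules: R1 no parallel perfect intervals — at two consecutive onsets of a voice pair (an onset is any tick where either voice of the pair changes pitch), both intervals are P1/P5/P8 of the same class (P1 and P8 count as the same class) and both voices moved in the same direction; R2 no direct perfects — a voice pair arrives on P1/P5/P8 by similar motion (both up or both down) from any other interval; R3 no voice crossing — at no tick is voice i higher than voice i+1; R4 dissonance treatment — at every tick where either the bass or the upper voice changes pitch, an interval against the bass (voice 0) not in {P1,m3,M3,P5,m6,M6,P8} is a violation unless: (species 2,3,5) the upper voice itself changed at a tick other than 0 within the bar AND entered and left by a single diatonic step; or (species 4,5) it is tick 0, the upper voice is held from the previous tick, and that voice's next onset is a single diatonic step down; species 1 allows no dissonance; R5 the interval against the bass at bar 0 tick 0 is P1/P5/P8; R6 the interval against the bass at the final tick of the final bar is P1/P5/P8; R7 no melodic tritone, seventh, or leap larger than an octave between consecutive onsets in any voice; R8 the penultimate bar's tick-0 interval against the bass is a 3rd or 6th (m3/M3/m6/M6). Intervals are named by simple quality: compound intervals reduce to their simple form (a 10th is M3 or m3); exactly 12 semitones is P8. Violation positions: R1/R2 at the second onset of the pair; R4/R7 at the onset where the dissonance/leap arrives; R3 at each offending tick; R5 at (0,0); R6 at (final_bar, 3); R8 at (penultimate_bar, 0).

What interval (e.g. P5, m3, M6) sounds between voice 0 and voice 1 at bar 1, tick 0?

voice 0=E3 voice 1=G3 -> m3

m3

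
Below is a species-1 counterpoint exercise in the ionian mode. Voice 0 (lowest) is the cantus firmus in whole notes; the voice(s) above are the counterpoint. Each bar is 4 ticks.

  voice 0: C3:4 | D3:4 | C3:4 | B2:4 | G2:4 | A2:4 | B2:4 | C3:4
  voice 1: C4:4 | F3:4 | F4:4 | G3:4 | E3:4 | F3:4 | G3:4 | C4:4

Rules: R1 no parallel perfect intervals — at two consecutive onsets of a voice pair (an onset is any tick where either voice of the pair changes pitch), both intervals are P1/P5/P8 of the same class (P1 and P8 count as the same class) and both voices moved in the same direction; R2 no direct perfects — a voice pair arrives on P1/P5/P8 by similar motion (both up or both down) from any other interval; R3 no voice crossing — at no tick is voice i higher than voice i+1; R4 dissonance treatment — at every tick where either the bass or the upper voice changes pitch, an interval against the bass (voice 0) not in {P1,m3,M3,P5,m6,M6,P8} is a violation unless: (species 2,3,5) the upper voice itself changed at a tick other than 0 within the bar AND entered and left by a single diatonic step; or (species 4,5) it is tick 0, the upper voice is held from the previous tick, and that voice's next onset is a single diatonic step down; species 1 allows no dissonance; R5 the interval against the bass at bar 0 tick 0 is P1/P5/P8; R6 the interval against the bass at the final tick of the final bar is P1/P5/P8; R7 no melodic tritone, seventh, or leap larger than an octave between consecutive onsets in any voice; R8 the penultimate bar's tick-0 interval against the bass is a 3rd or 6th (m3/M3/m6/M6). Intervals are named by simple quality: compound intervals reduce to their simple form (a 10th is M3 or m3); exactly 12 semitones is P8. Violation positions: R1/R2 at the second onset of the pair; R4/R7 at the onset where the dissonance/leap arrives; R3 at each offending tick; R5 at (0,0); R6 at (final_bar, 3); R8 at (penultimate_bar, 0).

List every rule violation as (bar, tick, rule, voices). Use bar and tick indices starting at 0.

bar 0: v0=C3 v1=C4 downbeat P8
bar 1: v0=D3 v1=F3 downbeat m3
bar 2: v0=C3 v1=F4 downbeat P4
bar 3: v0=B2 v1=G3 downbeat m6
bar 4: v0=G2 v1=E3 downbeat M6
bar 5: v0=A2 v1=F3 downbeat m6
bar 6: v0=B2 v1=G3 downbeat m6
bar 7: v0=C3 v1=C4 downbeat P8
  -> R4 @ bar 2 tick 0 v(0, 1): C3/F4 P4 untreated
  -> R7 @ bar 3 tick 0 v(1,): F4->G3 leap 10st
  -> R2 @ bar 7 tick 0 v(0, 1): B2/G3 m6 -> C3/C4 P8 similar

(2, 0, R4, (0, 1))
(3, 0, R7, (1,))
(7, 0, R2, (0, 1))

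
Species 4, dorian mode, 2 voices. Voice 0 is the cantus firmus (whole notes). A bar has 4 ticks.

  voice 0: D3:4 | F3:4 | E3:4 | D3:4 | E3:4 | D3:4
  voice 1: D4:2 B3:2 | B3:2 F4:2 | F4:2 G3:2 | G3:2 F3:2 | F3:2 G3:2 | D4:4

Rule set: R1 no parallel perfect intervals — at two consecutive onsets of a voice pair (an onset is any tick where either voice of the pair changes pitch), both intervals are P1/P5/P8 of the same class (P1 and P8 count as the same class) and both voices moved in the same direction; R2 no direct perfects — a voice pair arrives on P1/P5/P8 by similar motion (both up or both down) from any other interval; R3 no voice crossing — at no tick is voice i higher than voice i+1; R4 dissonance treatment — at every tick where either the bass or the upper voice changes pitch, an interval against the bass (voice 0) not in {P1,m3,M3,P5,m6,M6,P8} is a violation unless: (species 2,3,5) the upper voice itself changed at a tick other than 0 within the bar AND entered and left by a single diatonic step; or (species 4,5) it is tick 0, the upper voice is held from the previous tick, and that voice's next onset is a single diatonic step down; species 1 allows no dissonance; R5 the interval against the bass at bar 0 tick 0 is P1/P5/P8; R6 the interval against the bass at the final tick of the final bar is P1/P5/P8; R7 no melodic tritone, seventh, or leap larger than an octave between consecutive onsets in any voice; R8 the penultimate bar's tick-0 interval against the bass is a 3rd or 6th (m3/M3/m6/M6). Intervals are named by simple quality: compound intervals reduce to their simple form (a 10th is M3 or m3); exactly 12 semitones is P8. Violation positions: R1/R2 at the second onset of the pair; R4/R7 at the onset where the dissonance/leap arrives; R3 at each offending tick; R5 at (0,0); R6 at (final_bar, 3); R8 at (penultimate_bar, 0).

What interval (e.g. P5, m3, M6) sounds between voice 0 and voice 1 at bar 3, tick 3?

m3

voice 0=D3 voice 1=F3 -> m3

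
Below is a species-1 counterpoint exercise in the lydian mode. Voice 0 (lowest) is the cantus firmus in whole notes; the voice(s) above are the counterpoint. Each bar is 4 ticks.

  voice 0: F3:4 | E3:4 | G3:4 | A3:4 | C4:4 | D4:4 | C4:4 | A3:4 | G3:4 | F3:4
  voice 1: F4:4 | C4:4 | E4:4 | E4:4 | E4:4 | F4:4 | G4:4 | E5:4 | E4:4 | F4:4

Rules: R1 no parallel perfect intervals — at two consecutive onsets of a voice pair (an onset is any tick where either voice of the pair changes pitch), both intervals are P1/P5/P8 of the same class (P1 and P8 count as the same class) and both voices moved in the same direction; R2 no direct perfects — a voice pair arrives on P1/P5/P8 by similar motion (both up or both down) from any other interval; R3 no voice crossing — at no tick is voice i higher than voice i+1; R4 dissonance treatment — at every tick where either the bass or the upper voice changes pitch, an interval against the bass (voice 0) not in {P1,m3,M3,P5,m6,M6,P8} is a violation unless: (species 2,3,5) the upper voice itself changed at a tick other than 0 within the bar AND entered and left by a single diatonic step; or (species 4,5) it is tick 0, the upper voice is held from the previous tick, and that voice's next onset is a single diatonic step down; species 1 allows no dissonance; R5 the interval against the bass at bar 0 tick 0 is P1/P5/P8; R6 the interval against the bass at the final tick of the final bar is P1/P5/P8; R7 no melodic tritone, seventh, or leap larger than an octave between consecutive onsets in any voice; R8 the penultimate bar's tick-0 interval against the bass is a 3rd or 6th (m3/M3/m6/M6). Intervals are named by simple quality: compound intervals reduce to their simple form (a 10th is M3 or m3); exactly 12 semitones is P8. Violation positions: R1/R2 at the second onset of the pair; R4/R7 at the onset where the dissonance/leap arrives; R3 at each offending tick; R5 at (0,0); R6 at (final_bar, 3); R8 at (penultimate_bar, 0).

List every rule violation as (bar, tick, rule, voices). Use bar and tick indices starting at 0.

bar 0: v0=F3 v1=F4 downbeat P8
bar 1: v0=E3 v1=C4 downbeat m6
bar 2: v0=G3 v1=E4 downbeat M6
bar 3: v0=A3 v1=E4 downbeat P5
bar 4: v0=C4 v1=E4 downbeat M3
bar 5: v0=D4 v1=F4 downbeat m3
bar 6: v0=C4 v1=G4 downbeat P5
bar 7: v0=A3 v1=E5 downbeat P5
bar 8: v0=G3 v1=E4 downbeat M6
bar 9: v0=F3 v1=F4 downbeat P8

No violations across 10 bars (F3..F3 vs F4..F4).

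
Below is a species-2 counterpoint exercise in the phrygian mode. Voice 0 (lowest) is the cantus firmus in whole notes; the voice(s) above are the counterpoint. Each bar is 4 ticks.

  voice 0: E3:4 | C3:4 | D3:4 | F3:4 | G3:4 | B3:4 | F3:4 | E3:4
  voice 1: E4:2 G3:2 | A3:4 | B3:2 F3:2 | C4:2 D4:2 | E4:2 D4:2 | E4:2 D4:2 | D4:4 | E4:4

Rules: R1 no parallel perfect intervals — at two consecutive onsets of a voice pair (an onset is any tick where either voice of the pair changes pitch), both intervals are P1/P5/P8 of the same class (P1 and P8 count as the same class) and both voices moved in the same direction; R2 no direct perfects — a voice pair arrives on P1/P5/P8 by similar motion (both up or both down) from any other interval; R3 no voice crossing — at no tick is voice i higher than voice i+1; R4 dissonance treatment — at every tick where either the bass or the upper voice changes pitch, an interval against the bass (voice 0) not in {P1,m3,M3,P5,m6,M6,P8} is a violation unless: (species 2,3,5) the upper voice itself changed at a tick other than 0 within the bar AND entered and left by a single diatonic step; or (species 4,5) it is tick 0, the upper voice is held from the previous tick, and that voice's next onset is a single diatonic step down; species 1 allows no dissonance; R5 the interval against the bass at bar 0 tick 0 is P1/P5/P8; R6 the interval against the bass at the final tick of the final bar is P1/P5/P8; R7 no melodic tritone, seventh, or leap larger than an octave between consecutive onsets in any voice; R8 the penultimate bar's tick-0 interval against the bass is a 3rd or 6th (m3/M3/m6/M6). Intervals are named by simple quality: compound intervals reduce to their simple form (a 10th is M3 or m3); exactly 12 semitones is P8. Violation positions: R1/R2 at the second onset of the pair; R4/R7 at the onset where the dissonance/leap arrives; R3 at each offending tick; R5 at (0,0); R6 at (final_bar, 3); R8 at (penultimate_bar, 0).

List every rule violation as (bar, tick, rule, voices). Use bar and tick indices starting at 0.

bar 0: v0=E3 v1=E4 downbeat P8
bar 1: v0=C3 v1=A3 downbeat M6
bar 2: v0=D3 v1=B3 downbeat M6
bar 3: v0=F3 v1=C4 downbeat P5
bar 4: v0=G3 v1=E4 downbeat M6
bar 5: v0=B3 v1=E4 downbeat P4
bar 6: v0=F3 v1=D4 downbeat M6
bar 7: v0=E3 v1=E4 downbeat P8
  -> R7 @ bar 2 tick 2 v(1,): B3->F3 leap 6st
  -> R2 @ bar 3 tick 0 v(0, 1): D3/F3 m3 -> F3/C4 P5 similar
  -> R4 @ bar 5 tick 0 v(0, 1): B3/E4 P4 untreated
  -> R7 @ bar 6 tick 0 v(0,): B3->F3 leap 6st

(2, 2, R7, (1,))
(3, 0, R2, (0, 1))
(5, 0, R4, (0, 1))
(6, 0, R7, (0,))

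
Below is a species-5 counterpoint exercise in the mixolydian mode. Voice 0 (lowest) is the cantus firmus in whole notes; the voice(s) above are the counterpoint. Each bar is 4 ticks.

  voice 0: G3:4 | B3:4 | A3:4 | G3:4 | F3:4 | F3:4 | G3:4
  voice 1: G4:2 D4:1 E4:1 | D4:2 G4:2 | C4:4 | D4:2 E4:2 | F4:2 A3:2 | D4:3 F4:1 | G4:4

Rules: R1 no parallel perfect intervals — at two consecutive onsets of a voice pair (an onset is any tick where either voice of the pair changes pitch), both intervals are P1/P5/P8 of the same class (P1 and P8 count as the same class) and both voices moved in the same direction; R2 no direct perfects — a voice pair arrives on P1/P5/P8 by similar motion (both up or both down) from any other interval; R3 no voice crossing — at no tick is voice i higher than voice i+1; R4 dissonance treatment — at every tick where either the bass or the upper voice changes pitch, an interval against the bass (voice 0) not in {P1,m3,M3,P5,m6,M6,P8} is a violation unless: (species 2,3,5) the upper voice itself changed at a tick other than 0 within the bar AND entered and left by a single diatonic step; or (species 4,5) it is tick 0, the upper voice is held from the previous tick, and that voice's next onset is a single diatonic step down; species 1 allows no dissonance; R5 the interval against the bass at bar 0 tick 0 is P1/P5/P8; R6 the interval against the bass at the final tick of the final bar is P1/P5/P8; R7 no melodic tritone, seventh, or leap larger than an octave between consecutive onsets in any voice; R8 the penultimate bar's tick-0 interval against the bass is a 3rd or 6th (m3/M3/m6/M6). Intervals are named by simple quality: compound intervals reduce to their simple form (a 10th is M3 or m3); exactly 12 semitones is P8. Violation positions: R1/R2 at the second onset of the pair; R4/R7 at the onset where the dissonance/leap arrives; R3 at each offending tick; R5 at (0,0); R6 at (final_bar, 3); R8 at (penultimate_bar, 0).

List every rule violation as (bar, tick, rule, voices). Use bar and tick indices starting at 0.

bar 0: v0=G3 v1=G4 downbeat P8
bar 1: v0=B3 v1=D4 downbeat m3
bar 2: v0=A3 v1=C4 downbeat m3
bar 3: v0=G3 v1=D4 downbeat P5
bar 4: v0=F3 v1=F4 downbeat P8
bar 5: v0=F3 v1=D4 downbeat M6
bar 6: v0=G3 v1=G4 downbeat P8
  -> R1 @ bar 6 tick 0 v(0, 1): F3/F4 P8 -> G3/G4 P8 similar

(6, 0, R1, (0, 1))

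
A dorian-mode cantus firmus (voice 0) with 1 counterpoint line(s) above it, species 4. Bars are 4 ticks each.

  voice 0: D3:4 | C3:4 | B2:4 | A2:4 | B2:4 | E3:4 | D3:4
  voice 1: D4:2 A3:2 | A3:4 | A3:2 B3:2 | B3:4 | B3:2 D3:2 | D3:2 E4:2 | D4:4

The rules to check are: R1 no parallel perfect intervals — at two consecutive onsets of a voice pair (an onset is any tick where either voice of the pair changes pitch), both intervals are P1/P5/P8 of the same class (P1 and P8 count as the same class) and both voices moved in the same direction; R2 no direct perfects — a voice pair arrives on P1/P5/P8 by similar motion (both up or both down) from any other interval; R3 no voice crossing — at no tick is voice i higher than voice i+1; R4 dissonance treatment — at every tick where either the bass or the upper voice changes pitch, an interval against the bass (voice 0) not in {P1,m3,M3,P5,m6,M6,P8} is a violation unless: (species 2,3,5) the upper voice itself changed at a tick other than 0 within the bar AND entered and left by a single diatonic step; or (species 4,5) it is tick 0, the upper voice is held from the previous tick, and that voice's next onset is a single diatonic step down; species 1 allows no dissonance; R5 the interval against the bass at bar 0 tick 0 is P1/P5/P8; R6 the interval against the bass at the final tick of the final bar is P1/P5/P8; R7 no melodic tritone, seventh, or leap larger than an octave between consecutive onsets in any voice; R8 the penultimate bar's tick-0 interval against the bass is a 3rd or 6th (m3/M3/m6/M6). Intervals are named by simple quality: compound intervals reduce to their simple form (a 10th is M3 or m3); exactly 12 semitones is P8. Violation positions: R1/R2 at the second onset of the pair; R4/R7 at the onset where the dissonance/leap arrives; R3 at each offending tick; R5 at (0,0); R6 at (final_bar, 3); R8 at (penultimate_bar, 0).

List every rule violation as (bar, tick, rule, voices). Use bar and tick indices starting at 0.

bar 0: v0=D3 v1=D4 downbeat P8
bar 1: v0=C3 v1=A3 downbeat M6
bar 2: v0=B2 v1=A3 downbeat m7
bar 3: v0=A2 v1=B3 downbeat M2
bar 4: v0=B2 v1=B3 downbeat P8
bar 5: v0=E3 v1=D3 downbeat M2
bar 6: v0=D3 v1=D4 downbeat P8
  -> R4 @ bar 2 tick 0 v(0, 1): B2/A3 m7 untreated
  -> R4 @ bar 3 tick 0 v(0, 1): A2/B3 M2 untreated
  -> R3 @ bar 5 tick 0 v(0, 1): E3 above D3
  -> R4 @ bar 5 tick 0 v(0, 1): E3/D3 M2 untreated
  -> R8 @ bar 5 tick 0 v(0, 1): penult M2 not 3rd/6th
  -> R3 @ bar 5 tick 1 v(0, 1): E3 above D3
  -> R7 @ bar 5 tick 2 v(1,): D3->E4 leap 14st
  -> R1 @ bar 6 tick 0 v(0, 1): E3/E4 P8 -> D3/D4 P8 similar

(2, 0, R4, (0, 1))
(3, 0, R4, (0, 1))
(5, 0, R3, (0, 1))
(5, 0, R4, (0, 1))
(5, 0, R8, (0, 1))
(5, 1, R3, (0, 1))
(5, 2, R7, (1,))
(6, 0, R1, (0, 1))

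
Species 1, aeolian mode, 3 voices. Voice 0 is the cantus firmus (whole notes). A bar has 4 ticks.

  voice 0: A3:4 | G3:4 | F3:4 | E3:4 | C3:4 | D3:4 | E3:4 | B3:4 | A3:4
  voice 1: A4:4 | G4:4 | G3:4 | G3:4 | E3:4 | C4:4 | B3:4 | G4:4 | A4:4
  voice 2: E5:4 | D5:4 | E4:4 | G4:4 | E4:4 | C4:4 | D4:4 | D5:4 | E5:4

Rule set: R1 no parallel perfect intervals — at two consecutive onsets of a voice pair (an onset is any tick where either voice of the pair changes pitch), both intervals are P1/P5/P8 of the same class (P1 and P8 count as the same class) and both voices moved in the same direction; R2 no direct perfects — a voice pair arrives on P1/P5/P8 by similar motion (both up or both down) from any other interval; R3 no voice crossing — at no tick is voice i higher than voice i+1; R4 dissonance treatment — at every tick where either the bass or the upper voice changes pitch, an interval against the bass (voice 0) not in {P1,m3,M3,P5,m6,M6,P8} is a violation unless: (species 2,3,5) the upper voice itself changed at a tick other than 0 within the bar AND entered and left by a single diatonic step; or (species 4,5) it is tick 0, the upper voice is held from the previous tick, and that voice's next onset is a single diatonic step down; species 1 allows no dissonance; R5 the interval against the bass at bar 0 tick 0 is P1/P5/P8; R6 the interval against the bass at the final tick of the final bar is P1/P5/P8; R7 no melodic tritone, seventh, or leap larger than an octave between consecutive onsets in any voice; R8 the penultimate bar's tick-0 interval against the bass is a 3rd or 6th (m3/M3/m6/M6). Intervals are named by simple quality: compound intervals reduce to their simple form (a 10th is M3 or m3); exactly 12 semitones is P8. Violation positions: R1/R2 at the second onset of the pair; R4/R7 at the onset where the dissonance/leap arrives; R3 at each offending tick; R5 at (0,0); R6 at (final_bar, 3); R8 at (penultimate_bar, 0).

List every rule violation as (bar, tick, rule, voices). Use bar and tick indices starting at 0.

bar 0: v0=A3 v1=A4 v2=E5 downbeat P5
bar 1: v0=G3 v1=G4 v2=D5 downbeat P5
bar 2: v0=F3 v1=G3 v2=E4 downbeat M7
bar 3: v0=E3 v1=G3 v2=G4 downbeat m3
bar 4: v0=C3 v1=E3 v2=E4 downbeat M3
bar 5: v0=D3 v1=C4 v2=C4 downbeat m7
bar 6: v0=E3 v1=B3 v2=D4 downbeat m7
bar 7: v0=B3 v1=G4 v2=D5 downbeat m3
bar 8: v0=A3 v1=A4 v2=E5 downbeat P5
  -> R1 @ bar 1 tick 0 v(0, 1): A3/A4 P8 -> G3/G4 P8 similar
  -> R1 @ bar 1 tick 0 v(0, 2): A3/E5 P5 -> G3/D5 P5 similar
  -> R1 @ bar 1 tick 0 v(1, 2): A4/E5 P5 -> G4/D5 P5 similar
  -> R4 @ bar 2 tick 0 v(0, 1): F3/G3 M2 untreated
  -> R4 @ bar 2 tick 0 v(0, 2): F3/E4 M7 untreated
  -> R7 @ bar 2 tick 0 v(2,): D5->E4 leap 10st
  -> R1 @ bar 4 tick 0 v(1, 2): G3/G4 P8 -> E3/E4 P8 similar
  -> R4 @ bar 5 tick 0 v(0, 1): D3/C4 m7 untreated
  -> R4 @ bar 5 tick 0 v(0, 2): D3/C4 m7 untreated
  -> R4 @ bar 6 tick 0 v(0, 2): E3/D4 m7 untreated
  -> R2 @ bar 7 tick 0 v(1, 2): B3/D4 m3 -> G4/D5 P5 similar
  -> R1 @ bar 8 tick 0 v(1, 2): G4/D5 P5 -> A4/E5 P5 similar

(1, 0, R1, (0, 1))
(1, 0, R1, (0, 2))
(1, 0, R1, (1, 2))
(2, 0, R4, (0, 1))
(2, 0, R4, (0, 2))
(2, 0, R7, (2,))
(4, 0, R1, (1, 2))
(5, 0, R4, (0, 1))
(5, 0, R4, (0, 2))
(6, 0, R4, (0, 2))
(7, 0, R2, (1, 2))
(8, 0, R1, (1, 2))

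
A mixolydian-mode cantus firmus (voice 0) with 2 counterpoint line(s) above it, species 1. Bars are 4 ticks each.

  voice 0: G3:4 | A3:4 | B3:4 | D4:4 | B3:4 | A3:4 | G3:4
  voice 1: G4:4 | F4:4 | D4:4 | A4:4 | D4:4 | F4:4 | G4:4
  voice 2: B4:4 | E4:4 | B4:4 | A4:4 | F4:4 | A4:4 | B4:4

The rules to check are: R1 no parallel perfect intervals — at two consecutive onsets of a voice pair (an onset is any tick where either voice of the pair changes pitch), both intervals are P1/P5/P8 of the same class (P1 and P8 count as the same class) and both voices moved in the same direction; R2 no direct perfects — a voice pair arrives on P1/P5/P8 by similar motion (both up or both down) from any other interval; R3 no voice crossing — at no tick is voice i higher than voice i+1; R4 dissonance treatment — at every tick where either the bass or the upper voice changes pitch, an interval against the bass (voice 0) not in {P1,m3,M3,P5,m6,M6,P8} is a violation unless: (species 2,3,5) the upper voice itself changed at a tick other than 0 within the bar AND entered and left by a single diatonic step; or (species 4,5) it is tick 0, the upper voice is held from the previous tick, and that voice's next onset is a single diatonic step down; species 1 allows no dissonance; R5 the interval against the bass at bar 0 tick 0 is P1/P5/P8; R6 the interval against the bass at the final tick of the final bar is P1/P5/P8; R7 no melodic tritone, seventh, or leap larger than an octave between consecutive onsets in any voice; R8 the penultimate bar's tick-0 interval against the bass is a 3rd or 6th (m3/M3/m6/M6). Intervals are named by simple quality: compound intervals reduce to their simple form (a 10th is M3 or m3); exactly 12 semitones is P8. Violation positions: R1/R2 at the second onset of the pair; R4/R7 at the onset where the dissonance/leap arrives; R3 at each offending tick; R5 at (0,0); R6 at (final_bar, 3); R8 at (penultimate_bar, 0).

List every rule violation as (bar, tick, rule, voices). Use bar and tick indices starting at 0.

(0, 0, R5, (0, 2))
(1, 0, R3, (1, 2))
(1, 1, R3, (1, 2))
(1, 2, R3, (1, 2))
(1, 3, R3, (1, 2))
(2, 0, R2, (0, 2))
(3, 0, R2, (0, 1))
(4, 0, R4, (0, 2))
(5, 0, R8, (0, 2))
(6, 3, R6, (0, 2))

bar 0: v0=G3 v1=G4 v2=B4 downbeat M3
bar 1: v0=A3 v1=F4 v2=E4 downbeat P5
bar 2: v0=B3 v1=D4 v2=B4 downbeat P8
bar 3: v0=D4 v1=A4 v2=A4 downbeat P5
bar 4: v0=B3 v1=D4 v2=F4 downbeat TT
bar 5: v0=A3 v1=F4 v2=A4 downbeat P8
bar 6: v0=G3 v1=G4 v2=B4 downbeat M3
  -> R5 @ bar 0 tick 0 v(0, 2): opens on M3
  -> R3 @ bar 1 tick 0 v(1, 2): F4 above E4
  -> R3 @ bar 1 tick 1 v(1, 2): F4 above E4
  -> R3 @ bar 1 tick 2 v(1, 2): F4 above E4
  -> R3 @ bar 1 tick 3 v(1, 2): F4 above E4
  -> R2 @ bar 2 tick 0 v(0, 2): A3/E4 P5 -> B3/B4 P8 similar
  -> R2 @ bar 3 tick 0 v(0, 1): B3/D4 m3 -> D4/A4 P5 similar
  -> R4 @ bar 4 tick 0 v(0, 2): B3/F4 TT untreated
  -> R8 @ bar 5 tick 0 v(0, 2): penult P8 not 3rd/6th
  -> R6 @ bar 6 tick 3 v(0, 2): closes on M3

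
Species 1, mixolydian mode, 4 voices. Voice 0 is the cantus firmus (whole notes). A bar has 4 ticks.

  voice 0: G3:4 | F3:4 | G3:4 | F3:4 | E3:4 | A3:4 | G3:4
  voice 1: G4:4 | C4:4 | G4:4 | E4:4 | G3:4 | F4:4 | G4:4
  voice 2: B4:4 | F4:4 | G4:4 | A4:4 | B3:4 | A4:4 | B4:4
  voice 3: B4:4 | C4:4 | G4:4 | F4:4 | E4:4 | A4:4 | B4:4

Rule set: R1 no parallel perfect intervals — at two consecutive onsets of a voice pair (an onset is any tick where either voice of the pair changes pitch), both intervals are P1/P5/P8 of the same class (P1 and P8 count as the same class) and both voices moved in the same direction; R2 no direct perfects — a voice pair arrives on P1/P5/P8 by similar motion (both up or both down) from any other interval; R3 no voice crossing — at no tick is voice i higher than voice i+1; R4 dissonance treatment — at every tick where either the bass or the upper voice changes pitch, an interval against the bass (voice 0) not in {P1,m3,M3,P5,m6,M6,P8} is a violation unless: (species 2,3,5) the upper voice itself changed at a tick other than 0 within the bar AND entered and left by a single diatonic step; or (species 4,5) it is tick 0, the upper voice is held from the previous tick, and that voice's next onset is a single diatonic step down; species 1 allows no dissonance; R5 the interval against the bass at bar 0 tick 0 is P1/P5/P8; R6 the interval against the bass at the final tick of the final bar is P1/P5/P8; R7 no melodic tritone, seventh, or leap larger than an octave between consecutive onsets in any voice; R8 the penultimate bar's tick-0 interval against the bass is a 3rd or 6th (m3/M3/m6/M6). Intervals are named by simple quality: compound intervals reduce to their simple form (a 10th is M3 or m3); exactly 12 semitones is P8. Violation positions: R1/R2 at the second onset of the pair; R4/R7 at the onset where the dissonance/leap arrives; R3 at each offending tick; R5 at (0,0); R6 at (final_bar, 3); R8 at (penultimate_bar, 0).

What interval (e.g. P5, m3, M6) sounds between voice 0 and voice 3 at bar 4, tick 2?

voice 0=E3 voice 3=E4 -> P8

P8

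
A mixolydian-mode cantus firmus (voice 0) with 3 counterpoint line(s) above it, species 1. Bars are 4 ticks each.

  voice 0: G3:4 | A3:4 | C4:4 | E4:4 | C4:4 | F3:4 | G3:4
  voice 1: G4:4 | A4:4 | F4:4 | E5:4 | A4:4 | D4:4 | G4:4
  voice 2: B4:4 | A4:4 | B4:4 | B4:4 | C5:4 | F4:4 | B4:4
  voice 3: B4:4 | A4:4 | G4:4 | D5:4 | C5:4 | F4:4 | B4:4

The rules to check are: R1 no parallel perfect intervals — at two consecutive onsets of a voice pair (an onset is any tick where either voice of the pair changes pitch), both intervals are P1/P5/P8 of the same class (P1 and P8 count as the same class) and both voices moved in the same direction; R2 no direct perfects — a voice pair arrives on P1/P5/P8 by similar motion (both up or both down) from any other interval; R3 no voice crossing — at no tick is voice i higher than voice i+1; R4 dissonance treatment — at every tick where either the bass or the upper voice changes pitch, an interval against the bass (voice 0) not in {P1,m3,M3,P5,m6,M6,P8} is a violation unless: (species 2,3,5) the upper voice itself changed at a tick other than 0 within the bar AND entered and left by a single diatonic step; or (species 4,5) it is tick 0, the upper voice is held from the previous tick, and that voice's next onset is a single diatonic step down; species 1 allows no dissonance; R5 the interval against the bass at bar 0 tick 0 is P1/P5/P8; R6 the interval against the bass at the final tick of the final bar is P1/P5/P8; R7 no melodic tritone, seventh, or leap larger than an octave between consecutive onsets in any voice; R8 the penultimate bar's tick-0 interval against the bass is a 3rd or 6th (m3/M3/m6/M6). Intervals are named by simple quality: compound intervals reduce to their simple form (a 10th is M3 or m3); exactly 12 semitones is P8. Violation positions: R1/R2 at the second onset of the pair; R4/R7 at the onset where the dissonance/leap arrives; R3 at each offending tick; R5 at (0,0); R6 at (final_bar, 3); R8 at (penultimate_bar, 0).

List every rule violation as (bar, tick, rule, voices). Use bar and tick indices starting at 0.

(0, 0, R5, (0, 2))
(0, 0, R5, (0, 3))
(1, 0, R1, (0, 1))
(1, 0, R1, (2, 3))
(2, 0, R3, (2, 3))
(2, 0, R4, (0, 1))
(2, 0, R4, (0, 2))
(2, 1, R3, (2, 3))
(2, 2, R3, (2, 3))
(2, 3, R3, (2, 3))
(3, 0, R2, (0, 1))
(3, 0, R3, (1, 2))
(3, 0, R4, (0, 3))
(3, 0, R7, (1,))
(3, 1, R3, (1, 2))
(3, 2, R3, (1, 2))
(3, 3, R3, (1, 2))
(4, 0, R2, (0, 3))
(5, 0, R1, (0, 2))
(5, 0, R1, (0, 3))
(5, 0, R1, (2, 3))
(5, 0, R8, (0, 2))
(5, 0, R8, (0, 3))
(6, 0, R1, (2, 3))
(6, 0, R2, (0, 1))
(6, 0, R7, (2,))
(6, 0, R7, (3,))
(6, 3, R6, (0, 2))
(6, 3, R6, (0, 3))

bar 0: v0=G3 v1=G4 v2=B4 v3=B4 downbeat M3
bar 1: v0=A3 v1=A4 v2=A4 v3=A4 downbeat P8
bar 2: v0=C4 v1=F4 v2=B4 v3=G4 downbeat P5
bar 3: v0=E4 v1=E5 v2=B4 v3=D5 downbeat m7
bar 4: v0=C4 v1=A4 v2=C5 v3=C5 downbeat P8
bar 5: v0=F3 v1=D4 v2=F4 v3=F4 downbeat P8
bar 6: v0=G3 v1=G4 v2=B4 v3=B4 downbeat M3
  -> R5 @ bar 0 tick 0 v(0, 2): opens on M3
  -> R5 @ bar 0 tick 0 v(0, 3): opens on M3
  -> R1 @ bar 1 tick 0 v(0, 1): G3/G4 P8 -> A3/A4 P8 similar
  -> R1 @ bar 1 tick 0 v(2, 3): B4/B4 P1 -> A4/A4 P1 similar
  -> R3 @ bar 2 tick 0 v(2, 3): B4 above G4
  -> R4 @ bar 2 tick 0 v(0, 1): C4/F4 P4 untreated
  -> R4 @ bar 2 tick 0 v(0, 2): C4/B4 M7 untreated
  -> R3 @ bar 2 tick 1 v(2, 3): B4 above G4
  -> R3 @ bar 2 tick 2 v(2, 3): B4 above G4
  -> R3 @ bar 2 tick 3 v(2, 3): B4 above G4
  -> R2 @ bar 3 tick 0 v(0, 1): C4/F4 P4 -> E4/E5 P8 similar
  -> R3 @ bar 3 tick 0 v(1, 2): E5 above B4
  -> R4 @ bar 3 tick 0 v(0, 3): E4/D5 m7 untreated
  -> R7 @ bar 3 tick 0 v(1,): F4->E5 leap 11st
  -> R3 @ bar 3 tick 1 v(1, 2): E5 above B4
  -> R3 @ bar 3 tick 2 v(1, 2): E5 above B4
  -> R3 @ bar 3 tick 3 v(1, 2): E5 above B4
  -> R2 @ bar 4 tick 0 v(0, 3): E4/D5 m7 -> C4/C5 P8 similar
  -> R1 @ bar 5 tick 0 v(0, 2): C4/C5 P8 -> F3/F4 P8 similar
  -> R1 @ bar 5 tick 0 v(0, 3): C4/C5 P8 -> F3/F4 P8 similar
  -> R1 @ bar 5 tick 0 v(2, 3): C5/C5 P1 -> F4/F4 P1 similar
  -> R8 @ bar 5 tick 0 v(0, 2): penult P8 not 3rd/6th
  -> R8 @ bar 5 tick 0 v(0, 3): penult P8 not 3rd/6th
  -> R1 @ bar 6 tick 0 v(2, 3): F4/F4 P1 -> B4/B4 P1 similar
  -> R2 @ bar 6 tick 0 v(0, 1): F3/D4 M6 -> G3/G4 P8 similar
  -> R7 @ bar 6 tick 0 v(2,): F4->B4 leap 6st
  -> R7 @ bar 6 tick 0 v(3,): F4->B4 leap 6st
  -> R6 @ bar 6 tick 3 v(0, 2): closes on M3
  -> R6 @ bar 6 tick 3 v(0, 3): closes on M3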